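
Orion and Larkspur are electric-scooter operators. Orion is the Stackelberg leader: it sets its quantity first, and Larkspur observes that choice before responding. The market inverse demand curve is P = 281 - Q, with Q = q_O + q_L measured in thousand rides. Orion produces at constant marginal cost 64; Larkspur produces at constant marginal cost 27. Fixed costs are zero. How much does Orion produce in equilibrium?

The follower Larkspur best-responds to any q_O: π_L = (281 - Q)q_L - 27q_L.
Setting the follower's marginal profit to zero, 254 - q_O - 2q_L = 0, i.e. q_L = (254 - q_O)/2.
The leader anticipates this reaction. Substituting into P = 281 - Q gives P = 154 - (1/2)q_O, so π_O = (154 - (1/2)q_O)q_O - 64q_O.
Leader FOC: 90 - q_O = 0, so q_O = 90.
Then q_L = (254 - 90)/2 = 82.

90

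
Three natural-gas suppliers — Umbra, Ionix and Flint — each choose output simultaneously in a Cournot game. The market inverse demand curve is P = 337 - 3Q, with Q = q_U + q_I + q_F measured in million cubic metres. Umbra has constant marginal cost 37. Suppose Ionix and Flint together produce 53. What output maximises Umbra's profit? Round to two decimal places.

23.50

With rivals' combined output fixed at 53, Umbra's profit is π_U = (337 - 3·53 - 3q_U)q_U - (37q_U) = (178 - 3q_U)q_U - (37q_U).
∂π_U/∂q_U = 141 - 6q_U = 0, so q_U = 47/2.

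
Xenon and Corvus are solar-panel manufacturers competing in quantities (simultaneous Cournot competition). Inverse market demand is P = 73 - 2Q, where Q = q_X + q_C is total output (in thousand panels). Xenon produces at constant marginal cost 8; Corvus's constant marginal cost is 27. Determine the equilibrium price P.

Xenon's profit: π_X = (73 - 2Q)q_X - (8q_X). Setting ∂π_X/∂q_X = 0: 65 - 4q_X - 2(q_C) = 0.
Corvus's profit: π_C = (73 - 2Q)q_C - (27q_C). Setting ∂π_C/∂q_C = 0: 46 - 4q_C - 2(q_X) = 0.
Best responses: q_X = (65 - 2q_C)/4, q_C = (46 - 2q_X)/4.
Solving the pair: q_X = 14, q_C = 9/2.
Total output Q = 37/2, so price P = 73 - 2·(37/2) = 36.

36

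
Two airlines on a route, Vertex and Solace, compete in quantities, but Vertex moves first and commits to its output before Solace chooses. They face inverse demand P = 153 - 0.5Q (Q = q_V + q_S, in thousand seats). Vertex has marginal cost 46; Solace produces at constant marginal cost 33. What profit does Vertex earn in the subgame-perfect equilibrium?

Solve by backward induction. Given q_V, the follower Solace maximises π_S = (153 - (1/2)q_V - (1/2)q_S)q_S - 33q_S.
Setting the follower's marginal profit to zero, 120 - (1/2)q_V - q_S = 0, i.e. q_S = (120 - (1/2)q_V).
Vertex substitutes q_S(q_V) into its own profit: π_V = q_V(153 - (1/2)q_V - (120 - (1/2)q_V)/2) - 46q_V = (93 - (1/4)q_V)q_V - 46q_V.
Maximising: ∂π_V/∂q_V = 47 - (1/2)q_V = 0, giving q_V = 94.
Then q_S = (120 - (1/2)·94) = 73.
Price P = 153 - (1/2)·167 = 139/2.
Vertex's profit: (139/2 - 46)·94 = 2209.

2209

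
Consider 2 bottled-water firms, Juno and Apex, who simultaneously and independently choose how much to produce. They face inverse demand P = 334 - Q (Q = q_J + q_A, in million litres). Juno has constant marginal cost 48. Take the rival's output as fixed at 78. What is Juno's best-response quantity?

104

With the rival's output fixed at 78, Juno's profit is π_J = (334 - 78 - q_J)q_J - (48q_J) = (256 - q_J)q_J - (48q_J).
∂π_J/∂q_J = 208 - 2q_J = 0, so q_J = 104.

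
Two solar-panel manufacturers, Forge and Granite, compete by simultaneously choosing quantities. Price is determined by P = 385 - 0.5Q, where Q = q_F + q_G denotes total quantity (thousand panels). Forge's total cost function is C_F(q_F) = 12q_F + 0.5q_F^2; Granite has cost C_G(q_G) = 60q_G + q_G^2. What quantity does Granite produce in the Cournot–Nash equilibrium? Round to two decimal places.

80.61

Forge's profit: π_F = (385 - 0.5Q)q_F - (12q_F + (1/2)q_F²). Setting ∂π_F/∂q_F = 0: 373 - 2q_F - (1/2)(q_G) = 0.
Granite's first-order condition: 325 - 3q_G - (1/2)(q_F) = 0.
Best responses: q_F = (373 - (1/2)q_G)/2, q_G = (325 - (1/2)q_F)/3.
Solving the pair: q_F = 166.3478, q_G = 1854/23.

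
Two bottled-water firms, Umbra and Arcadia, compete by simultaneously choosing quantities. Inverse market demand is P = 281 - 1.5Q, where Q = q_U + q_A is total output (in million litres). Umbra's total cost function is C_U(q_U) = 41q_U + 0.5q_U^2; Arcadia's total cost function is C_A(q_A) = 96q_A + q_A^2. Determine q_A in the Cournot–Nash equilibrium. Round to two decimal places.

Umbra's profit: π_U = (281 - 1.5Q)q_U - (41q_U + (1/2)q_U²). Setting ∂π_U/∂q_U = 0: 240 - 4q_U - (3/2)(q_A) = 0.
Arcadia's profit: π_A = (281 - 1.5Q)q_A - (96q_A + q_A²). Setting ∂π_A/∂q_A = 0: 185 - 5q_A - (3/2)(q_U) = 0.
Rearranging gives the reaction functions q_U = (240 - (3/2)q_A)/4 and q_A = (185 - (3/2)q_U)/5.
Solving the pair: q_U = 51.9718, q_A = 1520/71.

21.41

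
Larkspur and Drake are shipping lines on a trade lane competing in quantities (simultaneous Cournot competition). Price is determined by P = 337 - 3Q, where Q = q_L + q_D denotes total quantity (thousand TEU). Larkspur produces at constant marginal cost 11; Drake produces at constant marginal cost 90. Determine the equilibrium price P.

Larkspur's profit: π_L = (337 - 3Q)q_L - (11q_L). Setting ∂π_L/∂q_L = 0: 326 - 6q_L - 3(q_D) = 0.
Drake's profit: π_D = (337 - 3Q)q_D - (90q_D). Setting ∂π_D/∂q_D = 0: 247 - 6q_D - 3(q_L) = 0.
Rearranging gives the reaction functions q_L = (326 - 3q_D)/6 and q_D = (247 - 3q_L)/6.
Solving the pair: q_L = 45, q_D = 56/3.
Total output Q = 191/3, so price P = 337 - 3·(191/3) = 146.

146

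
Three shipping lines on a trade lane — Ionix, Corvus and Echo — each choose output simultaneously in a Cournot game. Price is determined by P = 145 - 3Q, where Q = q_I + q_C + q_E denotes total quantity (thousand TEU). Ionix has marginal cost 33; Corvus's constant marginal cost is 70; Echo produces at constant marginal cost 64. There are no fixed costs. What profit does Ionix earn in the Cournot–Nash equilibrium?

675

Ionix's profit: π_I = (145 - 3Q)q_I - (33q_I). Setting ∂π_I/∂q_I = 0: 112 - 6q_I - 3(q_C + q_E) = 0.
Corvus's profit: π_C = (145 - 3Q)q_C - (70q_C). Setting ∂π_C/∂q_C = 0: 75 - 6q_C - 3(q_I + q_E) = 0.
Echo's first-order condition: 81 - 6q_E - 3(q_I + q_C) = 0.
Adding the 3 conditions: 268 − 6Q − 6Q = 0, i.e. Q = 67/3.
Back-substituting: q_I = (112 − 67)/3 = 15, q_C = (75 − 67)/3 = 8/3, q_E = (81 − 67)/3 = 14/3.
Price P = 145 - 3·(67/3) = 78.
Ionix's profit: (78 - 33)·15 = 675.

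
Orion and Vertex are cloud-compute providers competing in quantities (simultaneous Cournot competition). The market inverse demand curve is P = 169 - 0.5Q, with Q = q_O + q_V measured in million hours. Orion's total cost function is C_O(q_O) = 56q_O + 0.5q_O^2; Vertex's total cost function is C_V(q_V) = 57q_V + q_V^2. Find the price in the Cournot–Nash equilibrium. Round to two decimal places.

129.83

Orion's profit: π_O = (169 - 0.5Q)q_O - (56q_O + (1/2)q_O²). Setting ∂π_O/∂q_O = 0: 113 - 2q_O - (1/2)(q_V) = 0.
Vertex's profit: π_V = (169 - 0.5Q)q_V - (57q_V + q_V²). Setting ∂π_V/∂q_V = 0: 112 - 3q_V - (1/2)(q_O) = 0.
So q_O = (113 - (1/2)q_V)/2 and q_V = (112 - (1/2)q_O)/3.
Solving the pair: q_O = 1132/23, q_V = 670/23.
Total output Q = 1802/23, so price P = 169 - (1/2)·(1802/23) = 129.8261.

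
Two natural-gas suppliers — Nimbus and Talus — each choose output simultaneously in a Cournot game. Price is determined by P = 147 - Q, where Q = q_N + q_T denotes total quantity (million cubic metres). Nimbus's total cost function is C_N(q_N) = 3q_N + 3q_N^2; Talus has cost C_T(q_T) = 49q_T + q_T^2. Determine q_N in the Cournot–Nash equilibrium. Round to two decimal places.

15.42

Nimbus's profit: π_N = (147 - Q)q_N - (3q_N + 3q_N²). Setting ∂π_N/∂q_N = 0: 144 - 8q_N - (q_T) = 0.
Talus's first-order condition: 98 - 4q_T - (q_N) = 0.
Rearranging gives the reaction functions q_N = (144 - q_T)/8 and q_T = (98 - q_N)/4.
Solving the pair: q_N = 478/31, q_T = 640/31.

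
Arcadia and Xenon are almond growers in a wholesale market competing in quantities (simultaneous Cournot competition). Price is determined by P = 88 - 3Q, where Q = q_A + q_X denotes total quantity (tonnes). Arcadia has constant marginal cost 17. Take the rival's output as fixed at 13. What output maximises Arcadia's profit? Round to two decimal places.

With the rival's output fixed at 13, Arcadia's profit is π_A = (88 - 3·13 - 3q_A)q_A - (17q_A) = (49 - 3q_A)q_A - (17q_A).
∂π_A/∂q_A = 32 - 6q_A = 0, so q_A = 16/3.

5.33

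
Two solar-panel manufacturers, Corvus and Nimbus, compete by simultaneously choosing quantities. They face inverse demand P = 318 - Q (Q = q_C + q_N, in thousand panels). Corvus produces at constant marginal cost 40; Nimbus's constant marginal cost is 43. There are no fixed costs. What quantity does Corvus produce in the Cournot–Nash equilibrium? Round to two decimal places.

93.67

Corvus's profit: π_C = (318 - Q)q_C - (40q_C). Setting ∂π_C/∂q_C = 0: 278 - 2q_C - (q_N) = 0.
Nimbus's profit: π_N = (318 - Q)q_N - (43q_N). Setting ∂π_N/∂q_N = 0: 275 - 2q_N - (q_C) = 0.
So q_C = (278 - q_N)/2 and q_N = (275 - q_C)/2.
Solving the pair: q_C = 281/3, q_N = 272/3.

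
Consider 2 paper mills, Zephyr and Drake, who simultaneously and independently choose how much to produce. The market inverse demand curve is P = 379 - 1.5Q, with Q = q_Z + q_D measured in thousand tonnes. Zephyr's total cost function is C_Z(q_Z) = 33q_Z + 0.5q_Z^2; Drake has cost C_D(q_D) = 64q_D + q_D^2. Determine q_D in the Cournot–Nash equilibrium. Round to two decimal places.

Zephyr's profit: π_Z = (379 - 1.5Q)q_Z - (33q_Z + (1/2)q_Z²). Setting ∂π_Z/∂q_Z = 0: 346 - 4q_Z - (3/2)(q_D) = 0.
Drake's profit: π_D = (379 - 1.5Q)q_D - (64q_D + q_D²). Setting ∂π_D/∂q_D = 0: 315 - 5q_D - (3/2)(q_Z) = 0.
Rearranging gives the reaction functions q_Z = (346 - (3/2)q_D)/4 and q_D = (315 - (3/2)q_Z)/5.
Substituting one into the other gives q_Z = 70.8451 and q_D = 41.7465.

41.75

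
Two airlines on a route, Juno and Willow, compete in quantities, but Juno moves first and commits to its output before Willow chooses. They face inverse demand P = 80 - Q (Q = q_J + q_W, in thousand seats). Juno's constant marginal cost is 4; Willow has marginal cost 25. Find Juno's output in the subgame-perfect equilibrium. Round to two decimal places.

Solve by backward induction. Given q_J, the follower Willow maximises π_W = (80 - q_J - q_W)q_W - 25q_W.
Setting the follower's marginal profit to zero, 55 - q_J - 2q_W = 0, i.e. q_W = (55 - q_J)/2.
Juno substitutes q_W(q_J) into its own profit: π_J = q_J(80 - q_J - (55 - q_J)/2) - 4q_J = (105/2 - (1/2)q_J)q_J - 4q_J.
The leader's first-order condition 97/2 - q_J = 0 yields q_J = 97/2.
Then q_W = (55 - 97/2)/2 = 13/4.

48.50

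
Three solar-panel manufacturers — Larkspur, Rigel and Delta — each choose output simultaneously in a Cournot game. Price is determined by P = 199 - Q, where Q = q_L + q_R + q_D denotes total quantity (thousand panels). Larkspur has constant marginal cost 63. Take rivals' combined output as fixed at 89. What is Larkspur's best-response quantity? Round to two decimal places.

23.50

With rivals' combined output fixed at 89, Larkspur's profit is π_L = (199 - 89 - q_L)q_L - (63q_L) = (110 - q_L)q_L - (63q_L).
∂π_L/∂q_L = 47 - 2q_L = 0, so q_L = 47/2.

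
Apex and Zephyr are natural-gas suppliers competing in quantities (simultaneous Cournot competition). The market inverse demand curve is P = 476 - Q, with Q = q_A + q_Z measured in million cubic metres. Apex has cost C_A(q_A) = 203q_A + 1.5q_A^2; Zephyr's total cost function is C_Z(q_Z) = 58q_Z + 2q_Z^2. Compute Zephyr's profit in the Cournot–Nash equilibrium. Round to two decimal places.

Apex's profit: π_A = (476 - Q)q_A - (203q_A + (3/2)q_A²). Setting ∂π_A/∂q_A = 0: 273 - 5q_A - (q_Z) = 0.
Zephyr's profit: π_Z = (476 - Q)q_Z - (58q_Z + 2q_Z²). Setting ∂π_Z/∂q_Z = 0: 418 - 6q_Z - (q_A) = 0.
Best responses: q_A = (273 - q_Z)/5, q_Z = (418 - q_A)/6.
Solving the pair: q_A = 1220/29, q_Z = 1817/29.
Price P = 476 - 104.7241 = 371.2759.
Zephyr's profit: 371.2759·(1817/29) - 58·(1817/29) - 2(1817/29)² = 11777.0119.

11777.01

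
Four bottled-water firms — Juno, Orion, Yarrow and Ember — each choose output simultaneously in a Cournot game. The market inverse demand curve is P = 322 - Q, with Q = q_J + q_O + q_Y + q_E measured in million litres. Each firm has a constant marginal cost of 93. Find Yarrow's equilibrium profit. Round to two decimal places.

2097.64

Each firm earns π_i = (322 - Q)q_i - 93q_i.
Setting ∂π_i/∂q_i = 0 with rivals' quantities fixed: 229 - 2q_i - Σ_{j≠i} q_j = 0.
By symmetry each firm produces the same amount; substituting Σ_{j≠i} q_j = 3q_i yields q_i = 229/5.
Price P = 322 - 916/5 = 694/5.
Yarrow's profit: (694/5 - 93)·(229/5) = 2097.6400.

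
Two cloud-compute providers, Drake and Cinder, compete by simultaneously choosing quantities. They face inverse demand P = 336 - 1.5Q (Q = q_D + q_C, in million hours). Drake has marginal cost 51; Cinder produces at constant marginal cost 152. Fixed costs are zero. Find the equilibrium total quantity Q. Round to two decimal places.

104.22

Drake's profit: π_D = (336 - 1.5Q)q_D - (51q_D). Setting ∂π_D/∂q_D = 0: 285 - 3q_D - (3/2)(q_C) = 0.
Cinder's profit: π_C = (336 - 1.5Q)q_C - (152q_C). Setting ∂π_C/∂q_C = 0: 184 - 3q_C - (3/2)(q_D) = 0.
So q_D = (285 - (3/2)q_C)/3 and q_C = (184 - (3/2)q_D)/3.
Substituting one into the other gives q_D = 772/9 and q_C = 166/9.
Total output Q = 772/9 + 166/9 = 938/9.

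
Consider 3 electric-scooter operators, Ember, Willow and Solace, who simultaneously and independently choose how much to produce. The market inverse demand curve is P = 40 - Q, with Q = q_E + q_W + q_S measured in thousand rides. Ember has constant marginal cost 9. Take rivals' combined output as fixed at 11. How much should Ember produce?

With rivals' combined output fixed at 11, Ember's profit is π_E = (40 - 11 - q_E)q_E - (9q_E) = (29 - q_E)q_E - (9q_E).
∂π_E/∂q_E = 20 - 2q_E = 0, so q_E = 10.

10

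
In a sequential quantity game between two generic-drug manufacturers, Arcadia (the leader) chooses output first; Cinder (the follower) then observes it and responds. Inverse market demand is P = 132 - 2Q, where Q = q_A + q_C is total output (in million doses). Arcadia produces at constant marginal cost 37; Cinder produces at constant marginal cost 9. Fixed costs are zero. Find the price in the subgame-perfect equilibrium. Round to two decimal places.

Solve by backward induction. Given q_A, the follower Cinder maximises π_C = (132 - 2q_A - 2q_C)q_C - 9q_C.
Setting the follower's marginal profit to zero, 123 - 2q_A - 4q_C = 0, i.e. q_C = (123 - 2q_A)/4.
The leader anticipates this reaction. Substituting into P = 132 - 2Q gives P = 141/2 - q_A, so π_A = (141/2 - q_A)q_A - 37q_A.
Maximising: ∂π_A/∂q_A = 67/2 - 2q_A = 0, giving q_A = 67/4.
Then q_C = (123 - 2·(67/4))/4 = 179/8.
Total output Q = 313/8, so price P = 132 - 2·(313/8) = 215/4.

53.75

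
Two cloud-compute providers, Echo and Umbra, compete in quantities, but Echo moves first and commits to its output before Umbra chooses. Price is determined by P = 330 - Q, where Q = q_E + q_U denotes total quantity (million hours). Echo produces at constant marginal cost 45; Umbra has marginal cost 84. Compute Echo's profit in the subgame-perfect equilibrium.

13122

The follower Umbra best-responds to any q_E: π_U = (330 - Q)q_U - 84q_U.
∂π_U/∂q_U = 246 - q_E - 2q_U = 0 gives the reaction function q_U = (246 - q_E)/2.
Echo substitutes q_U(q_E) into its own profit: π_E = q_E(330 - q_E - (246 - q_E)/2) - 45q_E = (207 - (1/2)q_E)q_E - 45q_E.
Maximising: ∂π_E/∂q_E = 162 - q_E = 0, giving q_E = 162.
Then q_U = (246 - 162)/2 = 42.
Price P = 330 - 204 = 126.
Echo's profit: (126 - 45)·162 = 13122.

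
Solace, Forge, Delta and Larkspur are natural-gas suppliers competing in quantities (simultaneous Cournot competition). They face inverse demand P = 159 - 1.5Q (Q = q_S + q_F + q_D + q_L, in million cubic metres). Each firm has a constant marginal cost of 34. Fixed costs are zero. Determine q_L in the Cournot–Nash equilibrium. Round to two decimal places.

A representative firm's profit is π_i = q_i(159 - 1.5Q) - 34q_i.
Setting ∂π_i/∂q_i = 0 with rivals' quantities fixed: 125 - 3q_i - (3/2)·Σ_{j≠i} q_j = 0.
By symmetry each firm produces the same amount; substituting Σ_{j≠i} q_j = 3q_i yields q_i = 125/(15/2) = 50/3.

16.67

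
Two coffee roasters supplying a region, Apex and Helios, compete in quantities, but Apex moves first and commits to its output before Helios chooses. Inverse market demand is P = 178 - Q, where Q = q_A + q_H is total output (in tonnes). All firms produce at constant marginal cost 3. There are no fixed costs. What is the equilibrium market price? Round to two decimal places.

The follower Helios best-responds to any q_A: π_H = (178 - Q)q_H - 3q_H.
Follower FOC: 175 - q_A - 2q_H = 0, so q_H(q_A) = (175 - q_A)/2.
Apex substitutes q_H(q_A) into its own profit: π_A = q_A(178 - q_A - (175 - q_A)/2) - 3q_A = (181/2 - (1/2)q_A)q_A - 3q_A.
Leader FOC: 175/2 - q_A = 0, so q_A = 175/2.
Then q_H = (175 - 175/2)/2 = 175/4.
Total output Q = 525/4, so price P = 178 - 525/4 = 187/4.

46.75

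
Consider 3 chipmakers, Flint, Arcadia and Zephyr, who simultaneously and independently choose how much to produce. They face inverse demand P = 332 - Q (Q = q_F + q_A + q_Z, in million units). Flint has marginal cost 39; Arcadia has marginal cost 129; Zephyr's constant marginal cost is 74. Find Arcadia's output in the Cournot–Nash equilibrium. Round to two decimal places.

14.50

Flint's profit: π_F = (332 - Q)q_F - (39q_F). Setting ∂π_F/∂q_F = 0: 293 - 2q_F - (q_A + q_Z) = 0.
Arcadia's first-order condition: 203 - 2q_A - (q_F + q_Z) = 0.
Zephyr's profit: π_Z = (332 - Q)q_Z - (74q_Z). Setting ∂π_Z/∂q_Z = 0: 258 - 2q_Z - (q_F + q_A) = 0.
Adding the 3 conditions: 754 − 2Q − 2Q = 0, i.e. Q = 377/2.
Back-substituting: q_F = (293 − 377/2) = 209/2, q_A = (203 − 377/2) = 29/2, q_Z = (258 − 377/2) = 139/2.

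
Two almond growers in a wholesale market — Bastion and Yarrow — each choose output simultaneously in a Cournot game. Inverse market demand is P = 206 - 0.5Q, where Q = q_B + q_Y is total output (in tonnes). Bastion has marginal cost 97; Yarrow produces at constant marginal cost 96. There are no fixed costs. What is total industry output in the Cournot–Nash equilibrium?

146

Bastion's profit: π_B = (206 - 0.5Q)q_B - (97q_B). Setting ∂π_B/∂q_B = 0: 109 - q_B - (1/2)(q_Y) = 0.
Yarrow's profit: π_Y = (206 - 0.5Q)q_Y - (96q_Y). Setting ∂π_Y/∂q_Y = 0: 110 - q_Y - (1/2)(q_B) = 0.
Rearranging gives the reaction functions q_B = (109 - (1/2)q_Y) and q_Y = (110 - (1/2)q_B).
Solving the pair: q_B = 72, q_Y = 74.
Total output Q = 72 + 74 = 146.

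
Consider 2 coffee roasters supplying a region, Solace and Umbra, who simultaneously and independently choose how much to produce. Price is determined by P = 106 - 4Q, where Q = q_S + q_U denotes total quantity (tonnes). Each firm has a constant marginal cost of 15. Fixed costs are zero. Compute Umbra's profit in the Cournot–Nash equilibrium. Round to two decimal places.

A representative firm's profit is π_i = q_i(106 - 4Q) - 15q_i.
First-order condition (treating rivals' output as given): 91 - 8q_i - 4q_j = 0.
With identical firms every q_j equals q_i, so q_j = q_i and 91 = 12q_i, giving q_i = 91/12.
Price P = 106 - 4·(91/6) = 136/3.
Umbra's profit: (136/3 - 15)·(91/12) = 230.0278.

230.03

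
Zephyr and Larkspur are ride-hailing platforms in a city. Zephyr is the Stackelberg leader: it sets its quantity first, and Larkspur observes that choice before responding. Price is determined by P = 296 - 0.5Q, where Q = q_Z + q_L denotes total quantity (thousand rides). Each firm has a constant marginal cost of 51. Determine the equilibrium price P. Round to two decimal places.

112.25

Solve by backward induction. Given q_Z, the follower Larkspur maximises π_L = (296 - (1/2)q_Z - (1/2)q_L)q_L - 51q_L.
Follower FOC: 245 - (1/2)q_Z - q_L = 0, so q_L(q_Z) = (245 - (1/2)q_Z).
Zephyr substitutes q_L(q_Z) into its own profit: π_Z = q_Z(296 - (1/2)q_Z - (245 - (1/2)q_Z)/2) - 51q_Z = (347/2 - (1/4)q_Z)q_Z - 51q_Z.
The leader's first-order condition 245/2 - (1/2)q_Z = 0 yields q_Z = 245.
Then q_L = (245 - (1/2)·245) = 245/2.
Total output Q = 735/2, so price P = 296 - (1/2)·(735/2) = 449/4.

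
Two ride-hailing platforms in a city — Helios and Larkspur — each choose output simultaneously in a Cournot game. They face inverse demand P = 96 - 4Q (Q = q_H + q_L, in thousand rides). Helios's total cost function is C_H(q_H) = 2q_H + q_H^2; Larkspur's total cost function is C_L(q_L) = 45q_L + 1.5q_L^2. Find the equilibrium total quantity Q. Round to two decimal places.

Helios's profit: π_H = (96 - 4Q)q_H - (2q_H + q_H²). Setting ∂π_H/∂q_H = 0: 94 - 10q_H - 4(q_L) = 0.
Larkspur's first-order condition: 51 - 11q_L - 4(q_H) = 0.
Rearranging gives the reaction functions q_H = (94 - 4q_L)/10 and q_L = (51 - 4q_H)/11.
Substituting one into the other gives q_H = 415/47 and q_L = 67/47.
Total output Q = 415/47 + 67/47 = 482/47.

10.26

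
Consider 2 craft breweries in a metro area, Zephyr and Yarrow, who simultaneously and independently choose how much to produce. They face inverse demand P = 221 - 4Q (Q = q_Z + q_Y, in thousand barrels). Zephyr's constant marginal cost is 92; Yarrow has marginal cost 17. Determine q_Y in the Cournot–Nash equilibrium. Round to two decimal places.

23.25

Zephyr's profit: π_Z = (221 - 4Q)q_Z - (92q_Z). Setting ∂π_Z/∂q_Z = 0: 129 - 8q_Z - 4(q_Y) = 0.
Yarrow's first-order condition: 204 - 8q_Y - 4(q_Z) = 0.
Rearranging gives the reaction functions q_Z = (129 - 4q_Y)/8 and q_Y = (204 - 4q_Z)/8.
Substituting one into the other gives q_Z = 9/2 and q_Y = 93/4.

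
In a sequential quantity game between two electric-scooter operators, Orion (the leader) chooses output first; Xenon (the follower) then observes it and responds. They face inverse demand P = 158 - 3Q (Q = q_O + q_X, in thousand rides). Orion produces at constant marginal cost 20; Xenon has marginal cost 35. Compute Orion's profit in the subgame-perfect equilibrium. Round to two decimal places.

Solve by backward induction. Given q_O, the follower Xenon maximises π_X = (158 - 3q_O - 3q_X)q_X - 35q_X.
Follower FOC: 123 - 3q_O - 6q_X = 0, so q_X(q_O) = (123 - 3q_O)/6.
The leader anticipates this reaction. Substituting into P = 158 - 3Q gives P = 193/2 - (3/2)q_O, so π_O = (193/2 - (3/2)q_O)q_O - 20q_O.
The leader's first-order condition 153/2 - 3q_O = 0 yields q_O = 51/2.
Then q_X = (123 - 3·(51/2))/6 = 31/4.
Price P = 158 - 3·(133/4) = 233/4.
Orion's profit: (233/4 - 20)·(51/2) = 975.3750.

975.38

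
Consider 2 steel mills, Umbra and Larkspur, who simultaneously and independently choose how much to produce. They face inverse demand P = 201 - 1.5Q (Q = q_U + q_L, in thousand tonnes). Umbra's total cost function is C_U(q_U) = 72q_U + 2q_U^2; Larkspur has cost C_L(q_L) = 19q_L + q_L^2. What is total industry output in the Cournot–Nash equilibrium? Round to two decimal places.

44.35

Umbra's profit: π_U = (201 - 1.5Q)q_U - (72q_U + 2q_U²). Setting ∂π_U/∂q_U = 0: 129 - 7q_U - (3/2)(q_L) = 0.
Larkspur's first-order condition: 182 - 5q_L - (3/2)(q_U) = 0.
Best responses: q_U = (129 - (3/2)q_L)/7, q_L = (182 - (3/2)q_U)/5.
Substituting one into the other gives q_U = 1488/131 and q_L = 32.9924.
Total output Q = 1488/131 + 32.9924 = 44.3511.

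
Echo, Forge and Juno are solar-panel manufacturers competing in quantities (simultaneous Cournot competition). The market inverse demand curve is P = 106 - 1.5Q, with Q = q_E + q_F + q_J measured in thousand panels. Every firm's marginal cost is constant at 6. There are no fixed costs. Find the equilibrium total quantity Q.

Each firm earns π_i = (106 - 1.5Q)q_i - 6q_i.
Setting ∂π_i/∂q_i = 0 with rivals' quantities fixed: 100 - 3q_i - (3/2)·Σ_{j≠i} q_j = 0.
By symmetry each firm produces the same amount; substituting Σ_{j≠i} q_j = 2q_i yields q_i = 100/6 = 50/3.
Total output Q = 50/3 + 50/3 + 50/3 = 50.

50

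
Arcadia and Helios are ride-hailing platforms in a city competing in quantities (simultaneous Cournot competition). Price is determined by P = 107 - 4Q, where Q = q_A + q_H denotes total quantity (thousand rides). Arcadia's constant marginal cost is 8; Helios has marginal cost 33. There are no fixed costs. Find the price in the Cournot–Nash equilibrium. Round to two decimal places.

Arcadia's profit: π_A = (107 - 4Q)q_A - (8q_A). Setting ∂π_A/∂q_A = 0: 99 - 8q_A - 4(q_H) = 0.
Helios's first-order condition: 74 - 8q_H - 4(q_A) = 0.
Rearranging gives the reaction functions q_A = (99 - 4q_H)/8 and q_H = (74 - 4q_A)/8.
Substituting one into the other gives q_A = 31/3 and q_H = 49/12.
Total output Q = 173/12, so price P = 107 - 4·(173/12) = 148/3.

49.33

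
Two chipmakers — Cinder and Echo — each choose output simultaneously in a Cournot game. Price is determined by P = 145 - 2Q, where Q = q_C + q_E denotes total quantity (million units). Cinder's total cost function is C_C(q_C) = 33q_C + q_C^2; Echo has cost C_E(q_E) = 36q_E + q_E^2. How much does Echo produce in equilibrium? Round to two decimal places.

Cinder's profit: π_C = (145 - 2Q)q_C - (33q_C + q_C²). Setting ∂π_C/∂q_C = 0: 112 - 6q_C - 2(q_E) = 0.
Echo's first-order condition: 109 - 6q_E - 2(q_C) = 0.
So q_C = (112 - 2q_E)/6 and q_E = (109 - 2q_C)/6.
Substituting one into the other gives q_C = 227/16 and q_E = 215/16.

13.44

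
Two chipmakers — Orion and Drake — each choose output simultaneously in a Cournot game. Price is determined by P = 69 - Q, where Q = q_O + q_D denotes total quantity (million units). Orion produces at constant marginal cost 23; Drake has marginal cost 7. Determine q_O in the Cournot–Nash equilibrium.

10

Orion's profit: π_O = (69 - Q)q_O - (23q_O). Setting ∂π_O/∂q_O = 0: 46 - 2q_O - (q_D) = 0.
Drake's first-order condition: 62 - 2q_D - (q_O) = 0.
Best responses: q_O = (46 - q_D)/2, q_D = (62 - q_O)/2.
Substituting one into the other gives q_O = 10 and q_D = 26.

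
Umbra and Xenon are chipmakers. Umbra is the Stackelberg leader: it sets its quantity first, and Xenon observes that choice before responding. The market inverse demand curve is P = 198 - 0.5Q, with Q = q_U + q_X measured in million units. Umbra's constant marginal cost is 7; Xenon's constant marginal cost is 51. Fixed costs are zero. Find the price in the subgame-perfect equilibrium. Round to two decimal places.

65.75

Solve by backward induction. Given q_U, the follower Xenon maximises π_X = (198 - (1/2)q_U - (1/2)q_X)q_X - 51q_X.
Follower FOC: 147 - (1/2)q_U - q_X = 0, so q_X(q_U) = (147 - (1/2)q_U).
Umbra substitutes q_X(q_U) into its own profit: π_U = q_U(198 - (1/2)q_U - (147 - (1/2)q_U)/2) - 7q_U = (249/2 - (1/4)q_U)q_U - 7q_U.
Leader FOC: 235/2 - (1/2)q_U = 0, so q_U = 235.
Then q_X = (147 - (1/2)·235) = 59/2.
Total output Q = 529/2, so price P = 198 - (1/2)·(529/2) = 263/4.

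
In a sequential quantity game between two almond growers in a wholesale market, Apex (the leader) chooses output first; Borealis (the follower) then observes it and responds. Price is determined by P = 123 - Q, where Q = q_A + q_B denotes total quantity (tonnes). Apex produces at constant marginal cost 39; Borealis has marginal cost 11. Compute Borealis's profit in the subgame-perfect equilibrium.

1764

Solve by backward induction. Given q_A, the follower Borealis maximises π_B = (123 - q_A - q_B)q_B - 11q_B.
Setting the follower's marginal profit to zero, 112 - q_A - 2q_B = 0, i.e. q_B = (112 - q_A)/2.
Apex substitutes q_B(q_A) into its own profit: π_A = q_A(123 - q_A - (112 - q_A)/2) - 39q_A = (67 - (1/2)q_A)q_A - 39q_A.
Maximising: ∂π_A/∂q_A = 28 - q_A = 0, giving q_A = 28.
Then q_B = (112 - 28)/2 = 42.
Price P = 123 - 70 = 53.
Borealis's profit: (53 - 11)·42 = 1764.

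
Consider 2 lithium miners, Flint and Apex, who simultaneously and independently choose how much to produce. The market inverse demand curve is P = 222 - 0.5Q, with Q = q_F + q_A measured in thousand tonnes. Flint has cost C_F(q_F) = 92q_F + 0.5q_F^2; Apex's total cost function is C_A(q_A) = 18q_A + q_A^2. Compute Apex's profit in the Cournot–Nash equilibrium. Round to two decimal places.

5337.57

Flint's profit: π_F = (222 - 0.5Q)q_F - (92q_F + (1/2)q_F²). Setting ∂π_F/∂q_F = 0: 130 - 2q_F - (1/2)(q_A) = 0.
Apex's profit: π_A = (222 - 0.5Q)q_A - (18q_A + q_A²). Setting ∂π_A/∂q_A = 0: 204 - 3q_A - (1/2)(q_F) = 0.
Rearranging gives the reaction functions q_F = (130 - (1/2)q_A)/2 and q_A = (204 - (1/2)q_F)/3.
Solving the pair: q_F = 1152/23, q_A = 1372/23.
Price P = 222 - (1/2)·109.7391 = 167.1304.
Apex's profit: 167.1304·(1372/23) - 18·(1372/23) - (1372/23)² = 5337.5728.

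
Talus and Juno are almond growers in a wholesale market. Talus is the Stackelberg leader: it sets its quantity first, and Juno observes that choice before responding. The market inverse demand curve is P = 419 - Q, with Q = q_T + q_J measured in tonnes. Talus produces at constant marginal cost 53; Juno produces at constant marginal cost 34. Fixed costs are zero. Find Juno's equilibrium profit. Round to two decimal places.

The follower Juno best-responds to any q_T: π_J = (419 - Q)q_J - 34q_J.
∂π_J/∂q_J = 385 - q_T - 2q_J = 0 gives the reaction function q_J = (385 - q_T)/2.
The leader anticipates this reaction. Substituting into P = 419 - Q gives P = 453/2 - (1/2)q_T, so π_T = (453/2 - (1/2)q_T)q_T - 53q_T.
Maximising: ∂π_T/∂q_T = 347/2 - q_T = 0, giving q_T = 347/2.
Then q_J = (385 - 347/2)/2 = 423/4.
Price P = 419 - 1117/4 = 559/4.
Juno's profit: (559/4 - 34)·(423/4) = 11183.0625.

11183.06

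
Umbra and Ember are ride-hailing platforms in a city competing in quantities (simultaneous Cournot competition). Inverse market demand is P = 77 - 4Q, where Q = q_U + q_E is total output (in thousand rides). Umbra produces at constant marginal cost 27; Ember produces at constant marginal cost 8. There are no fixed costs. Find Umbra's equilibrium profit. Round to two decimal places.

Umbra's profit: π_U = (77 - 4Q)q_U - (27q_U). Setting ∂π_U/∂q_U = 0: 50 - 8q_U - 4(q_E) = 0.
Ember's profit: π_E = (77 - 4Q)q_E - (8q_E). Setting ∂π_E/∂q_E = 0: 69 - 8q_E - 4(q_U) = 0.
Best responses: q_U = (50 - 4q_E)/8, q_E = (69 - 4q_U)/8.
Solving the pair: q_U = 31/12, q_E = 22/3.
Price P = 77 - 4·(119/12) = 112/3.
Umbra's profit: (112/3 - 27)·(31/12) = 961/36.

26.69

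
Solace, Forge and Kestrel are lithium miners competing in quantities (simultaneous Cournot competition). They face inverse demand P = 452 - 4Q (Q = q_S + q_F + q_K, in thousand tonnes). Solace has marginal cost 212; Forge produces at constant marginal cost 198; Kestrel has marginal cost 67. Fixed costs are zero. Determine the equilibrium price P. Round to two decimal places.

Solace's profit: π_S = (452 - 4Q)q_S - (212q_S). Setting ∂π_S/∂q_S = 0: 240 - 8q_S - 4(q_F + q_K) = 0.
Forge's first-order condition: 254 - 8q_F - 4(q_S + q_K) = 0.
Kestrel's first-order condition: 385 - 8q_K - 4(q_S + q_F) = 0.
Adding the 3 conditions: 879 − 8Q − 8Q = 0, i.e. Q = 879/16.
Back-substituting: q_S = (240 − 879/4)/4 = 81/16, q_F = (254 − 879/4)/4 = 137/16, q_K = (385 − 879/4)/4 = 661/16.
Total output Q = 879/16, so price P = 452 - 4·(879/16) = 929/4.

232.25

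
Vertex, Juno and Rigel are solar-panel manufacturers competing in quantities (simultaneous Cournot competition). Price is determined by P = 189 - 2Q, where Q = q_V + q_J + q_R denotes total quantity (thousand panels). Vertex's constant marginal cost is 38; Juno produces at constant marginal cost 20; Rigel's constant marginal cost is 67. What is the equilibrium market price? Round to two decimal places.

78.50

Vertex's profit: π_V = (189 - 2Q)q_V - (38q_V). Setting ∂π_V/∂q_V = 0: 151 - 4q_V - 2(q_J + q_R) = 0.
Juno's profit: π_J = (189 - 2Q)q_J - (20q_J). Setting ∂π_J/∂q_J = 0: 169 - 4q_J - 2(q_V + q_R) = 0.
Rigel's profit: π_R = (189 - 2Q)q_R - (67q_R). Setting ∂π_R/∂q_R = 0: 122 - 4q_R - 2(q_V + q_J) = 0.
Summing all 3 equations gives 442 − 8Q = 0, hence Q = 221/4.
Back-substituting: q_V = (151 − 221/2)/2 = 81/4, q_J = (169 − 221/2)/2 = 117/4, q_R = (122 − 221/2)/2 = 23/4.
Total output Q = 221/4, so price P = 189 - 2·(221/4) = 157/2.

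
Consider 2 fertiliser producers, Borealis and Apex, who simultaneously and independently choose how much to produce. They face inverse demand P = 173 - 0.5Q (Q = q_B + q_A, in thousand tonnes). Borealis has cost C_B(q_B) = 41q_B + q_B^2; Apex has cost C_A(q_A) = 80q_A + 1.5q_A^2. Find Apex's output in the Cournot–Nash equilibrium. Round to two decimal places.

18.13

Borealis's profit: π_B = (173 - 0.5Q)q_B - (41q_B + q_B²). Setting ∂π_B/∂q_B = 0: 132 - 3q_B - (1/2)(q_A) = 0.
Apex's profit: π_A = (173 - 0.5Q)q_A - (80q_A + (3/2)q_A²). Setting ∂π_A/∂q_A = 0: 93 - 4q_A - (1/2)(q_B) = 0.
Rearranging gives the reaction functions q_B = (132 - (1/2)q_A)/3 and q_A = (93 - (1/2)q_B)/4.
Solving the pair: q_B = 1926/47, q_A = 852/47.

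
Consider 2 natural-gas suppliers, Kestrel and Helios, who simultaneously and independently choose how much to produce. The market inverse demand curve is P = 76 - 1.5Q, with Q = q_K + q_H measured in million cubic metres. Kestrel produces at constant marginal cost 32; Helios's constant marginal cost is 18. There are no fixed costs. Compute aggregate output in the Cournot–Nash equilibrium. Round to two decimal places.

22.67

Kestrel's profit: π_K = (76 - 1.5Q)q_K - (32q_K). Setting ∂π_K/∂q_K = 0: 44 - 3q_K - (3/2)(q_H) = 0.
Helios's first-order condition: 58 - 3q_H - (3/2)(q_K) = 0.
So q_K = (44 - (3/2)q_H)/3 and q_H = (58 - (3/2)q_K)/3.
Substituting one into the other gives q_K = 20/3 and q_H = 16.
Total output Q = 20/3 + 16 = 68/3.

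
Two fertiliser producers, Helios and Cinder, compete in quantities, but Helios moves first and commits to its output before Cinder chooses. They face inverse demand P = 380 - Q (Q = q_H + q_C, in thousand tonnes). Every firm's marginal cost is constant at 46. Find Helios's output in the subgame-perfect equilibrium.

167

Solve by backward induction. Given q_H, the follower Cinder maximises π_C = (380 - q_H - q_C)q_C - 46q_C.
Follower FOC: 334 - q_H - 2q_C = 0, so q_C(q_H) = (334 - q_H)/2.
Helios substitutes q_C(q_H) into its own profit: π_H = q_H(380 - q_H - (334 - q_H)/2) - 46q_H = (213 - (1/2)q_H)q_H - 46q_H.
The leader's first-order condition 167 - q_H = 0 yields q_H = 167.
Then q_C = (334 - 167)/2 = 167/2.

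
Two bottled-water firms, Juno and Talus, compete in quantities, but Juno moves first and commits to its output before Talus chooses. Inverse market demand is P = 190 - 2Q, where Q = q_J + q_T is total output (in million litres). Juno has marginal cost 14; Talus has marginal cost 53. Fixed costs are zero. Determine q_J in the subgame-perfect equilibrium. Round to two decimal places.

The follower Talus best-responds to any q_J: π_T = (190 - 2Q)q_T - 53q_T.
Follower FOC: 137 - 2q_J - 4q_T = 0, so q_T(q_J) = (137 - 2q_J)/4.
Juno substitutes q_T(q_J) into its own profit: π_J = q_J(190 - 2q_J - (137 - 2q_J)/2) - 14q_J = (243/2 - q_J)q_J - 14q_J.
The leader's first-order condition 215/2 - 2q_J = 0 yields q_J = 215/4.
Then q_T = (137 - 2·(215/4))/4 = 59/8.

53.75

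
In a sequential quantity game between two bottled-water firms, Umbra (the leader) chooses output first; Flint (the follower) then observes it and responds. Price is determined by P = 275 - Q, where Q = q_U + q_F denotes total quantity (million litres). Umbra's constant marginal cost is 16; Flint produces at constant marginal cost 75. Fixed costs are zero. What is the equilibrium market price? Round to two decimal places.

95.50

The follower Flint best-responds to any q_U: π_F = (275 - Q)q_F - 75q_F.
Follower FOC: 200 - q_U - 2q_F = 0, so q_F(q_U) = (200 - q_U)/2.
Umbra substitutes q_F(q_U) into its own profit: π_U = q_U(275 - q_U - (200 - q_U)/2) - 16q_U = (175 - (1/2)q_U)q_U - 16q_U.
Leader FOC: 159 - q_U = 0, so q_U = 159.
Then q_F = (200 - 159)/2 = 41/2.
Total output Q = 359/2, so price P = 275 - 359/2 = 191/2.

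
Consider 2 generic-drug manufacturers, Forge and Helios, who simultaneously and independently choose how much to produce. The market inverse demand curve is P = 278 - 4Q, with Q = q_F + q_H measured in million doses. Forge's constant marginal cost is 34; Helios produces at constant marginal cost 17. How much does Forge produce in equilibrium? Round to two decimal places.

Forge's profit: π_F = (278 - 4Q)q_F - (34q_F). Setting ∂π_F/∂q_F = 0: 244 - 8q_F - 4(q_H) = 0.
Helios's first-order condition: 261 - 8q_H - 4(q_F) = 0.
Best responses: q_F = (244 - 4q_H)/8, q_H = (261 - 4q_F)/8.
Substituting one into the other gives q_F = 227/12 and q_H = 139/6.

18.92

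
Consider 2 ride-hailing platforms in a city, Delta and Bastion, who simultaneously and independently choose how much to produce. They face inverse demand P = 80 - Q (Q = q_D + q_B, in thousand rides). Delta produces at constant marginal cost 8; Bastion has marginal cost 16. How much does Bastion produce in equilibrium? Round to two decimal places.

Delta's profit: π_D = (80 - Q)q_D - (8q_D). Setting ∂π_D/∂q_D = 0: 72 - 2q_D - (q_B) = 0.
Bastion's profit: π_B = (80 - Q)q_B - (16q_B). Setting ∂π_B/∂q_B = 0: 64 - 2q_B - (q_D) = 0.
Rearranging gives the reaction functions q_D = (72 - q_B)/2 and q_B = (64 - q_D)/2.
Substituting one into the other gives q_D = 80/3 and q_B = 56/3.

18.67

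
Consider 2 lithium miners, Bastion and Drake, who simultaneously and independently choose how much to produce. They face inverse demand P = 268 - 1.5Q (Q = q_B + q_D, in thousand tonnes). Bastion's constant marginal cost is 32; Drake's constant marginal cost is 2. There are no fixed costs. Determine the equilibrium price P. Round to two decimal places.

100.67

Bastion's profit: π_B = (268 - 1.5Q)q_B - (32q_B). Setting ∂π_B/∂q_B = 0: 236 - 3q_B - (3/2)(q_D) = 0.
Drake's profit: π_D = (268 - 1.5Q)q_D - (2q_D). Setting ∂π_D/∂q_D = 0: 266 - 3q_D - (3/2)(q_B) = 0.
So q_B = (236 - (3/2)q_D)/3 and q_D = (266 - (3/2)q_B)/3.
Solving the pair: q_B = 412/9, q_D = 592/9.
Total output Q = 1004/9, so price P = 268 - (3/2)·(1004/9) = 302/3.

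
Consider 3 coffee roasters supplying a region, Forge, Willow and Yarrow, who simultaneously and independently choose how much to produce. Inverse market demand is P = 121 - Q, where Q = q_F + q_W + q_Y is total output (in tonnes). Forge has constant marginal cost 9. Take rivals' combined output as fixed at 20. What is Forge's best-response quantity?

With rivals' combined output fixed at 20, Forge's profit is π_F = (121 - 20 - q_F)q_F - (9q_F) = (101 - q_F)q_F - (9q_F).
∂π_F/∂q_F = 92 - 2q_F = 0, so q_F = 46.

46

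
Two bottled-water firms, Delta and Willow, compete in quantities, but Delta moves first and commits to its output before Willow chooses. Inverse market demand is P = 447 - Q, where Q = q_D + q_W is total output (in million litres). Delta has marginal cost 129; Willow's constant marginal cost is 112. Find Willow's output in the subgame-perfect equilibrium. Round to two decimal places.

92.25

Solve by backward induction. Given q_D, the follower Willow maximises π_W = (447 - q_D - q_W)q_W - 112q_W.
∂π_W/∂q_W = 335 - q_D - 2q_W = 0 gives the reaction function q_W = (335 - q_D)/2.
The leader anticipates this reaction. Substituting into P = 447 - Q gives P = 559/2 - (1/2)q_D, so π_D = (559/2 - (1/2)q_D)q_D - 129q_D.
Leader FOC: 301/2 - q_D = 0, so q_D = 301/2.
Then q_W = (335 - 301/2)/2 = 369/4.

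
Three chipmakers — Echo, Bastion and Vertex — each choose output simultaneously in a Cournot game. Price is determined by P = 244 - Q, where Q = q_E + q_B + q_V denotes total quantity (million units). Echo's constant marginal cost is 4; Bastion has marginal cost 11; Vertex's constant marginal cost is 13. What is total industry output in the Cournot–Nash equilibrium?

Echo's profit: π_E = (244 - Q)q_E - (4q_E). Setting ∂π_E/∂q_E = 0: 240 - 2q_E - (q_B + q_V) = 0.
Bastion's profit: π_B = (244 - Q)q_B - (11q_B). Setting ∂π_B/∂q_B = 0: 233 - 2q_B - (q_E + q_V) = 0.
Vertex's profit: π_V = (244 - Q)q_V - (13q_V). Setting ∂π_V/∂q_V = 0: 231 - 2q_V - (q_E + q_B) = 0.
Summing all 3 equations gives 704 − 4Q = 0, hence Q = 176.
Back-substituting: q_E = (240 − 176) = 64, q_B = (233 − 176) = 57, q_V = (231 − 176) = 55.
Total output Q = 64 + 57 + 55 = 176.

176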